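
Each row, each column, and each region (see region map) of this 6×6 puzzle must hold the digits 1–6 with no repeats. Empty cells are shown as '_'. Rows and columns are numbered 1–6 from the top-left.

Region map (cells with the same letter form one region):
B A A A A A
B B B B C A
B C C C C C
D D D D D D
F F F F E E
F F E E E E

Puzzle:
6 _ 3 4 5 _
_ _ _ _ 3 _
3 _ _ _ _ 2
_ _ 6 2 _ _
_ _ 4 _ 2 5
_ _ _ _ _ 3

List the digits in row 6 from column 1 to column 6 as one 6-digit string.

r1c6 = 1: row 1 has {3,4,5,6}; col 6 has {2,3,5}; region has {3,4,5} → only 1 remains.
r2c6 = 6: row 2 has {3}; col 6 has {1,2,3,5}; region has {1,3,4,5} → only 6 remains.
r4c6 = 4: row 4 has {2,6}; col 6 has {1,2,3,5,6}; region has {2,6} → only 4 remains.
r5c1 = 1: row 5 has {2,4,5}; col 1 has {3,6}; region has {4} → only 1 remains.
r6c3 = 1: row 6 has {3}; col 3 has {3,4,6}; region has {2,3,5} → only 1 remains.
r6c4 = 6: row 6 has {1,3}; col 4 has {2,4}; region has {1,2,3,5} → only 6 remains.
r6c5 = 4: row 6 has {1,3,6}; col 5 has {2,3,5}; region has {1,2,3,5,6} → only 4 remains.
r1c2 = 2: row 1 has {1,3,4,5,6}; col 2 has {}; region has {1,3,4,5,6} → only 2 remains.
r3c3 = 5: row 3 has {2,3}; col 3 has {1,3,4,6}; region has {2,3} → only 5 remains.
r3c4 = 1: row 3 has {2,3,5}; col 4 has {2,4,6}; region has {2,3,5} → only 1 remains.
r3c5 = 6: row 3 has {1,2,3,5}; col 5 has {2,3,4,5}; region has {1,2,3,5} → only 6 remains.
r4c1 = 5: row 4 has {2,4,6}; col 1 has {1,3,6}; region has {2,4,6} → only 5 remains.
r4c5 = 1: row 4 has {2,4,5,6}; col 5 has {2,3,4,5,6}; region has {2,4,5,6} → only 1 remains.
r5c4 = 3: row 5 has {1,2,4,5}; col 4 has {1,2,4,6}; region has {1,4} → only 3 remains.
r6c1 = 2: row 6 has {1,3,4,6}; col 1 has {1,3,5,6}; region has {1,3,4} → only 2 remains.
r6c2 = 5: row 6 has {1,2,3,4,6}; col 2 has {2}; region has {1,2,3,4} → only 5 remains.

251643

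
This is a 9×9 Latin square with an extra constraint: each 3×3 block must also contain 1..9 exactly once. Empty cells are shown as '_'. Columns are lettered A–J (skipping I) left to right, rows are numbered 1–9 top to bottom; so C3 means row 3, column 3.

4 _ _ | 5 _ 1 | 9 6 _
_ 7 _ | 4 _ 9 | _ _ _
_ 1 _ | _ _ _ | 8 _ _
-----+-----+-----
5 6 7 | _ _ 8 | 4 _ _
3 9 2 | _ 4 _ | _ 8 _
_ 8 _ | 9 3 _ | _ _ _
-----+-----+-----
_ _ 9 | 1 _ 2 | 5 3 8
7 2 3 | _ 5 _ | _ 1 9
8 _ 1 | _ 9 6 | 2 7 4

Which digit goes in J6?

B1 = 3 (sole candidate).
C1 = 8 (sole candidate).
D4 = 2 (sole candidate).
E4 = 1 (sole candidate).
H4 = 9 (sole candidate).
J4 = 3 (sole candidate).
A6 = 1 (sole candidate).
C6 = 4 (sole candidate).
A7 = 6 (sole candidate).
B7 = 4 (sole candidate).
E7 = 7 (sole candidate).
D8 = 8 (sole candidate).
F8 = 4 (sole candidate).
G8 = 6 (sole candidate).
B9 = 5 (sole candidate).
D9 = 3 (sole candidate).
E1 = 2 (sole candidate).
J1 = 7 (sole candidate).
A2 = 2 (sole candidate).
H2 = 5 (sole candidate).
J2 = 1 (sole candidate).
A3 = 9 (sole candidate).
E3 = 6 (sole candidate).
J3 = 2 (sole candidate).
G6 = 7 (sole candidate).
H6 = 2 (sole candidate).
C2 = 6 (sole candidate).
E2 = 8 (sole candidate).
G2 = 3 (sole candidate).
C3 = 5 (sole candidate).
D3 = 7 (sole candidate).
F3 = 3 (sole candidate).
H3 = 4 (sole candidate).
D5 = 6 (sole candidate).
G5 = 1 (sole candidate).
J5 = 5 (sole candidate).
F6 = 5 (sole candidate).
J6 = 6: row 6 has {1,2,3,4,5,7,8,9}; col 9 has {1,2,3,4,5,7,8,9}; box has {1,2,3,4,5,7,8,9} → only 6 remains.

6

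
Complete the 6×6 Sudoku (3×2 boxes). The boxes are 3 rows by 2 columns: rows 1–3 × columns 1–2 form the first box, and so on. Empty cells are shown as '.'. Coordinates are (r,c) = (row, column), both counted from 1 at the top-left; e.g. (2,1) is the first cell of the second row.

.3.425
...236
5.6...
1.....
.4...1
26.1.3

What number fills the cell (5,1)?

3

(1,1) = 6: row 1 has {2,3,4,5}; col 1 has {1,2,5}; box has {3,5} → only 6 remains.
(1,3) = 1: row 1 has {2,3,4,5,6}; col 3 has {6}; box has {2,4,6} → only 1 remains.
(2,1) = 4: row 2 has {2,3,6}; col 1 has {1,2,5,6}; box has {3,5,6} → only 4 remains.
(2,2) = 1: row 2 has {2,3,4,6}; col 2 has {3,4,6}; box has {3,4,5,6} → only 1 remains.
(2,3) = 5: row 2 has {1,2,3,4,6}; col 3 has {1,6}; box has {1,2,4,6} → only 5 remains.
(3,2) = 2: row 3 has {5,6}; col 2 has {1,3,4,6}; box has {1,3,4,5,6} → only 2 remains.
(3,4) = 3: row 3 has {2,5,6}; col 4 has {1,2,4}; box has {1,2,4,5,6} → only 3 remains.
(3,6) = 4: row 3 has {2,3,5,6}; col 6 has {1,3,5,6}; box has {2,3,5,6} → only 4 remains.
(4,2) = 5: row 4 has {1}; col 2 has {1,2,3,4,6}; box has {1,2,4,6} → only 5 remains.
(4,4) = 6: row 4 has {1,5}; col 4 has {1,2,3,4}; box has {1} → only 6 remains.
(4,5) = 4: row 4 has {1,5,6}; col 5 has {2,3}; box has {1,3} → only 4 remains.
(4,6) = 2: row 4 has {1,4,5,6}; col 6 has {1,3,4,5,6}; box has {1,3,4} → only 2 remains.
(5,1) = 3: row 5 has {1,4}; col 1 has {1,2,4,5,6}; box has {1,2,4,5,6} → only 3 remains.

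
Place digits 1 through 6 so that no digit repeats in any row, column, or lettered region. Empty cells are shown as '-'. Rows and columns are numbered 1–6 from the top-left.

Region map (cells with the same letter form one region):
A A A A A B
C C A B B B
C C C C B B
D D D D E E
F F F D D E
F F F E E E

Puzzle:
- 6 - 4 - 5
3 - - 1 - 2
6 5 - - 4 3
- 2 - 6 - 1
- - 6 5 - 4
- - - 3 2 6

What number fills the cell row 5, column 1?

row 2, column 2 = 4: row 2 has {1,2,3}; col 2 has {2,5,6}; region has {3,5,6} → only 4 remains.
row 2, column 3 = 5: row 2 has {1,2,3,4}; col 3 has {6}; region has {4,6} → only 5 remains.
row 2, column 5 = 6: row 2 has {1,2,3,4,5}; col 5 has {2,4}; region has {1,2,3,4,5} → only 6 remains.
row 3, column 4 = 2: row 3 has {3,4,5,6}; col 4 has {1,3,4,5,6}; region has {3,4,5,6} → only 2 remains.
row 4, column 1 = 4: row 4 has {1,2,6}; col 1 has {3,6}; region has {2,5,6} → only 4 remains.
row 4, column 3 = 3: row 4 has {1,2,4,6}; col 3 has {5,6}; region has {2,4,5,6} → only 3 remains.
row 4, column 5 = 5: row 4 has {1,2,3,4,6}; col 5 has {2,4,6}; region has {1,2,3,4,6} → only 5 remains.
row 5, column 5 = 1: row 5 has {4,5,6}; col 5 has {2,4,5,6}; region has {2,3,4,5,6} → only 1 remains.
row 6, column 2 = 1: row 6 has {2,3,6}; col 2 has {2,4,5,6}; region has {6} → only 1 remains.
row 6, column 3 = 4: row 6 has {1,2,3,6}; col 3 has {3,5,6}; region has {1,6} → only 4 remains.
row 1, column 5 = 3: row 1 has {4,5,6}; col 5 has {1,2,4,5,6}; region has {4,5,6} → only 3 remains.
row 3, column 3 = 1: row 3 has {2,3,4,5,6}; col 3 has {3,4,5,6}; region has {2,3,4,5,6} → only 1 remains.
row 5, column 1 = 2: row 5 has {1,4,5,6}; col 1 has {3,4,6}; region has {1,4,6} → only 2 remains.

2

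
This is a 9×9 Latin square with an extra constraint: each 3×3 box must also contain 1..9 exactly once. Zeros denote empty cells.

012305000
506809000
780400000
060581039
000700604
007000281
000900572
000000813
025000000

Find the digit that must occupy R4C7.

7

R2C9 = 7 (sole candidate).
R4C3 = 4 (sole candidate).
R4C7 = 7: row 4 has {1,3,4,5,6,8,9}; col 7 has {2,5,6,8}; box has {1,2,3,4,6,8,9} → only 7 remains.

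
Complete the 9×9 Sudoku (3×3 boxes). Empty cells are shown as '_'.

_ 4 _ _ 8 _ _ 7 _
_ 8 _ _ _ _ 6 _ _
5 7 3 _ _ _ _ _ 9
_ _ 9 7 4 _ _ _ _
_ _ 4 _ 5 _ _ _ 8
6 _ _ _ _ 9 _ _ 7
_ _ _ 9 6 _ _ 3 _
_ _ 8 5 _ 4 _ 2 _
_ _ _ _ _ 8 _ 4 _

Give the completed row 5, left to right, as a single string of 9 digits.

R1C1 = 9: in row 1, 9 can only go here (every other open cell in that row sees a 9).
R2C5 = 9: in row 2, 9 can only go here (every other open cell in that row sees a 9).
R2C6 = 7: in row 2, 7 can only go here (every other open cell in that row sees a 7).
R4C1 = 8: in row 4, 8 can only go here (every other open cell in that row sees an 8).
R5C1 = 7: in row 5, 7 can only go here (every other open cell in that row sees a 7).
R6C7 = 4: in row 6, 4 can only go here (every other open cell in that row sees a 4).
R6C4 = 8: in row 6, 8 can only go here (every other open cell in that row sees an 8).
R3C4 = 4: in row 3, 4 can only go here (every other open cell in that row sees a 4).
R2C9 = 4: in row 2, 4 can only go here (every other open cell in that row sees a 4).
R2C4 = 3: in row 2, 3 can only go here (every other open cell in that row sees a 3).
R2C8 = 5: in row 2, 5 can only go here (every other open cell in that row sees a 5).
R6C8 = 1: row 6 has {4,6,7,8,9}; col 8 has {2,3,4,5,7}; box has {4,7,8} → only 1 remains.
R3C8 = 8: row 3 has {3,4,5,7,9}; col 8 has {1,2,3,4,5,7}; box has {4,5,6,7,9} → only 8 remains.
R4C8 = 6: row 4 has {4,7,8,9}; col 8 has {1,2,3,4,5,7,8}; box has {1,4,7,8} → only 6 remains.
R5C8 = 9: row 5 has {4,5,7,8}; col 8 has {1,2,3,4,5,6,7,8}; box has {1,4,6,7,8} → only 9 remains.
R1C6 = 5: in row 1, 5 can only go here (every other open cell in that row sees a 5).
R3C6 = 6: in row 3, 6 can only go here (every other open cell in that row sees a 6).
R1C3 = 6: in row 1, 6 can only go here (every other open cell in that row sees a 6).
R5C4 = 6: in row 5, 6 can only go here (every other open cell in that row sees a 6).
R7C1 = 4: in row 7, 4 can only go here (every other open cell in that row sees a 4).
R7C7 = 8: in row 7, 8 can only go here (every other open cell in that row sees an 8).
R7C3 = 7: in row 7, 7 can only go here (every other open cell in that row sees a 7).
Singles propagation stalls; R5C7 is still open with candidates {2,3}.
  Try R5C7 = 2: this forces R3C7=1, R1C7=3, R1C9=2, R3C5=2, R4C7=5, R4C9=3, R6C5=3; then column 6 has no cell left for 3 — contradiction.
So R5C7 = 3.
R1C9 = 3 (hidden single in row 1).
R4C6 = 3 (hidden single in column 6).
R6C5 = 2 (sole candidate).
R3C5 = 1 (sole candidate).
R3C7 = 2 (sole candidate).
R4C7 = 5 (sole candidate).
R4C9 = 2 (sole candidate).
R5C6 = 1: row 5 has {3,4,5,6,7,8,9}; col 6 has {3,4,5,6,7,8,9}; box has {2,3,4,5,6,7,8,9} → only 1 remains.
R6C3 = 5 (sole candidate).
R7C6 = 2 (sole candidate).
R9C4 = 1 (sole candidate).
R1C4 = 2 (sole candidate).
R1C7 = 1 (sole candidate).
R4C2 = 1 (sole candidate).
R5C2 = 2: row 5 has {1,3,4,5,6,7,8,9}; col 2 has {1,4,7,8}; box has {1,4,5,6,7,8,9} → only 2 remains.

724651398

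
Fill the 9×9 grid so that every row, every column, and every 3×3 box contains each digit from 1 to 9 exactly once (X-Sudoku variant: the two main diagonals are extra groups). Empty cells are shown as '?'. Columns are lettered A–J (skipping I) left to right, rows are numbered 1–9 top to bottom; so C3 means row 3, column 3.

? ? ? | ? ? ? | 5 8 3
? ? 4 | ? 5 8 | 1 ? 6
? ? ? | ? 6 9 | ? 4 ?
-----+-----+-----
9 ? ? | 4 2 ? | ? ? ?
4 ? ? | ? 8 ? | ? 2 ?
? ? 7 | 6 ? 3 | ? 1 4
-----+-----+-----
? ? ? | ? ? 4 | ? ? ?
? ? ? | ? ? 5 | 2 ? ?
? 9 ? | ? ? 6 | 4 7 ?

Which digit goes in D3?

H2 = 9 (sole candidate).
G3 = 7 (sole candidate).
J3 = 2 (sole candidate).
F4 = 1 (sole candidate).
F5 = 7 (sole candidate).
E6 = 9 (sole candidate).
G6 = 8 (sole candidate).
B8 = 4 (sole candidate).
H8 = 6 (sole candidate).
F1 = 2 (sole candidate).
D5 = 5 (sole candidate).
J5 = 9 (sole candidate).
G7 = 9 (sole candidate).
E1 = 4 (hidden single in row 1).
C1 = 9 (hidden single in row 1).
B1 = 6 (hidden single in row 1).
J4 = 7 (hidden single in row 4).
A7 = 6 (hidden single in row 7).
D8 = 9 (hidden single in row 8).
H4 = 5 (hidden single in box 6).
H7 = 3 (sole candidate).
B2 = 2 (hidden single in main diagonal).
B6 = 5 (sole candidate).
A6 = 2 (sole candidate).
A9 = 5 (sole candidate).
J9 = 1 (sole candidate).
A1 = 7 (sole candidate).
D1 = 1 (sole candidate).
A2 = 3 (sole candidate).
D2 = 7 (sole candidate).
C3 = 5 (sole candidate).
D3 = 3: row 3 has {2,4,5,6,7,9}; col 4 has {1,4,5,6,7,9}; box has {1,2,4,5,6,7,8,9} → only 3 remains.

3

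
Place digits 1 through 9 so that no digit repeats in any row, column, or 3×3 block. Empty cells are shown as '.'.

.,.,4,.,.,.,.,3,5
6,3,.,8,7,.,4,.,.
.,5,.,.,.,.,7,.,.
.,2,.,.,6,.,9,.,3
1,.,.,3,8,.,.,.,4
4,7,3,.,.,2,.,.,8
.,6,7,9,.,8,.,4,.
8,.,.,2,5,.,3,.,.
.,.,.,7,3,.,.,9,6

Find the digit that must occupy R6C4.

5

R4C1 = 5: row 4 has {2,3,6,9}; col 1 has {1,4,6,8}; box has {1,2,3,4,7} → only 5 remains.
R4C3 = 8: row 4 has {2,3,5,6,9}; col 3 has {3,4,7}; box has {1,2,3,4,5,7} → only 8 remains.
R5C2 = 9: row 5 has {1,3,4,8}; col 2 has {2,3,5,6,7}; box has {1,2,3,4,5,7,8} → only 9 remains.
R5C3 = 6: row 5 has {1,3,4,8,9}; col 3 has {3,4,7,8}; box has {1,2,3,4,5,7,8,9} → only 6 remains.
R7C5 = 1: row 7 has {4,6,7,8,9}; col 5 has {3,5,6,7,8}; box has {2,3,5,7,8,9} → only 1 remains.
R7C9 = 2: row 7 has {1,4,6,7,8,9}; col 9 has {3,4,5,6,8}; box has {3,4,6,9} → only 2 remains.
R9C1 = 2: row 9 has {3,6,7,9}; col 1 has {1,4,5,6,8}; box has {6,7,8} → only 2 remains.
R9C6 = 4: row 9 has {2,3,6,7,9}; col 6 has {2,8}; box has {1,2,3,5,7,8,9} → only 4 remains.
R3C1 = 9: row 3 has {5,7}; col 1 has {1,2,4,5,6,8}; box has {3,4,5,6} → only 9 remains.
R3C9 = 1: row 3 has {5,7,9}; col 9 has {2,3,4,5,6,8}; box has {3,4,5,7} → only 1 remains.
R6C5 = 9: row 6 has {2,3,4,7,8}; col 5 has {1,3,5,6,7,8}; box has {2,3,6,8} → only 9 remains.
R7C1 = 3: row 7 has {1,2,4,6,7,8,9}; col 1 has {1,2,4,5,6,8,9}; box has {2,6,7,8} → only 3 remains.
R7C7 = 5: row 7 has {1,2,3,4,6,7,8,9}; col 7 has {3,4,7,9}; box has {2,3,4,6,9} → only 5 remains.
R8C6 = 6: row 8 has {2,3,5,8}; col 6 has {2,4,8}; box has {1,2,3,4,5,7,8,9} → only 6 remains.
R8C9 = 7: row 8 has {2,3,5,6,8}; col 9 has {1,2,3,4,5,6,8}; box has {2,3,4,5,6,9} → only 7 remains.
R9C2 = 1: row 9 has {2,3,4,6,7,9}; col 2 has {2,3,5,6,7,9}; box has {2,3,6,7,8} → only 1 remains.
R9C3 = 5: row 9 has {1,2,3,4,6,7,9}; col 3 has {3,4,6,7,8}; box has {1,2,3,6,7,8} → only 5 remains.
R9C7 = 8: row 9 has {1,2,3,4,5,6,7,9}; col 7 has {3,4,5,7,9}; box has {2,3,4,5,6,7,9} → only 8 remains.
R1C1 = 7: row 1 has {3,4,5}; col 1 has {1,2,3,4,5,6,8,9}; box has {3,4,5,6,9} → only 7 remains.
R1C2 = 8: row 1 has {3,4,5,7}; col 2 has {1,2,3,5,6,7,9}; box has {3,4,5,6,7,9} → only 8 remains.
R1C5 = 2: row 1 has {3,4,5,7,8}; col 5 has {1,3,5,6,7,8,9}; box has {7,8} → only 2 remains.
R1C7 = 6: row 1 has {2,3,4,5,7,8}; col 7 has {3,4,5,7,8,9}; box has {1,3,4,5,7} → only 6 remains.
R2C8 = 2: row 2 has {3,4,6,7,8}; col 8 has {3,4,9}; box has {1,3,4,5,6,7} → only 2 remains.
R2C9 = 9: row 2 has {2,3,4,6,7,8}; col 9 has {1,2,3,4,5,6,7,8}; box has {1,2,3,4,5,6,7} → only 9 remains.
R3C3 = 2: row 3 has {1,5,7,9}; col 3 has {3,4,5,6,7,8}; box has {3,4,5,6,7,8,9} → only 2 remains.
R3C5 = 4: row 3 has {1,2,5,7,9}; col 5 has {1,2,3,5,6,7,8,9}; box has {2,7,8} → only 4 remains.
R3C6 = 3: row 3 has {1,2,4,5,7,9}; col 6 has {2,4,6,8}; box has {2,4,7,8} → only 3 remains.
R3C8 = 8: row 3 has {1,2,3,4,5,7,9}; col 8 has {2,3,4,9}; box has {1,2,3,4,5,6,7,9} → only 8 remains.
R5C7 = 2: row 5 has {1,3,4,6,8,9}; col 7 has {3,4,5,6,7,8,9}; box has {3,4,8,9} → only 2 remains.
R6C7 = 1: row 6 has {2,3,4,7,8,9}; col 7 has {2,3,4,5,6,7,8,9}; box has {2,3,4,8,9} → only 1 remains.
R8C2 = 4: row 8 has {2,3,5,6,7,8}; col 2 has {1,2,3,5,6,7,8,9}; box has {1,2,3,5,6,7,8} → only 4 remains.
R8C3 = 9: row 8 has {2,3,4,5,6,7,8}; col 3 has {2,3,4,5,6,7,8}; box has {1,2,3,4,5,6,7,8} → only 9 remains.
R8C8 = 1: row 8 has {2,3,4,5,6,7,8,9}; col 8 has {2,3,4,8,9}; box has {2,3,4,5,6,7,8,9} → only 1 remains.
R1C4 = 1: row 1 has {2,3,4,5,6,7,8}; col 4 has {2,3,7,8,9}; box has {2,3,4,7,8} → only 1 remains.
R1C6 = 9: row 1 has {1,2,3,4,5,6,7,8}; col 6 has {2,3,4,6,8}; box has {1,2,3,4,7,8} → only 9 remains.
R2C3 = 1: row 2 has {2,3,4,6,7,8,9}; col 3 has {2,3,4,5,6,7,8,9}; box has {2,3,4,5,6,7,8,9} → only 1 remains.
R2C6 = 5: row 2 has {1,2,3,4,6,7,8,9}; col 6 has {2,3,4,6,8,9}; box has {1,2,3,4,7,8,9} → only 5 remains.
R3C4 = 6: row 3 has {1,2,3,4,5,7,8,9}; col 4 has {1,2,3,7,8,9}; box has {1,2,3,4,5,7,8,9} → only 6 remains.
R4C4 = 4: row 4 has {2,3,5,6,8,9}; col 4 has {1,2,3,6,7,8,9}; box has {2,3,6,8,9} → only 4 remains.
R4C8 = 7: row 4 has {2,3,4,5,6,8,9}; col 8 has {1,2,3,4,8,9}; box has {1,2,3,4,8,9} → only 7 remains.
R5C6 = 7: row 5 has {1,2,3,4,6,8,9}; col 6 has {2,3,4,5,6,8,9}; box has {2,3,4,6,8,9} → only 7 remains.
R5C8 = 5: row 5 has {1,2,3,4,6,7,8,9}; col 8 has {1,2,3,4,7,8,9}; box has {1,2,3,4,7,8,9} → only 5 remains.
R6C4 = 5: row 6 has {1,2,3,4,7,8,9}; col 4 has {1,2,3,4,6,7,8,9}; box has {2,3,4,6,7,8,9} → only 5 remains.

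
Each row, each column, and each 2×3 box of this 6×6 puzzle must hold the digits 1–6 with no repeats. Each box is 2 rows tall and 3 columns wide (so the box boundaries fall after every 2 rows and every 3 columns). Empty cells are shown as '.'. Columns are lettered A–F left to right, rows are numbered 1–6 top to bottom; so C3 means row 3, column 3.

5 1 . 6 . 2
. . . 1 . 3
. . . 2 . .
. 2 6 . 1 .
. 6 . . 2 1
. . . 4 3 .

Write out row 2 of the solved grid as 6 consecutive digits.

E1 = 4: row 1 has {1,2,5,6}; col 5 has {1,2,3}; box has {1,2,3,6} → only 4 remains.
B2 = 4: row 2 has {1,3}; col 2 has {1,2,6}; box has {1,5} → only 4 remains.
C2 = 2: row 2 has {1,3,4}; col 3 has {6}; box has {1,4,5} → only 2 remains.
E2 = 5: row 2 has {1,2,3,4}; col 5 has {1,2,3,4}; box has {1,2,3,4,6} → only 5 remains.
E3 = 6: row 3 has {2}; col 5 has {1,2,3,4,5}; box has {1,2} → only 6 remains.
D5 = 5: row 5 has {1,2,6}; col 4 has {1,2,4,6}; box has {1,2,3,4} → only 5 remains.
B6 = 5: row 6 has {3,4}; col 2 has {1,2,4,6}; box has {6} → only 5 remains.
C6 = 1: row 6 has {3,4,5}; col 3 has {2,6}; box has {5,6} → only 1 remains.
F6 = 6: row 6 has {1,3,4,5}; col 6 has {1,2,3}; box has {1,2,3,4,5} → only 6 remains.
C1 = 3: row 1 has {1,2,4,5,6}; col 3 has {1,2,6}; box has {1,2,4,5} → only 3 remains.
A2 = 6: row 2 has {1,2,3,4,5}; col 1 has {5}; box has {1,2,3,4,5} → only 6 remains.

642153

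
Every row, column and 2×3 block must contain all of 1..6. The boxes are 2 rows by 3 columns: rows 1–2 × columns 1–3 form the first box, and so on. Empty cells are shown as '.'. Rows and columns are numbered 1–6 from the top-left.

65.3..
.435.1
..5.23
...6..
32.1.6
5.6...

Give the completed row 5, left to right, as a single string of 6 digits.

row 1, column 5 = 4: row 1 has {3,5,6}; col 5 has {2}; box has {1,3,5} → only 4 remains.
row 1, column 6 = 2: row 1 has {3,4,5,6}; col 6 has {1,3,6}; box has {1,3,4,5} → only 2 remains.
row 2, column 1 = 2: row 2 has {1,3,4,5}; col 1 has {3,5,6}; box has {3,4,5,6} → only 2 remains.
row 2, column 5 = 6: row 2 has {1,2,3,4,5}; col 5 has {2,4}; box has {1,2,3,4,5} → only 6 remains.
row 3, column 4 = 4: row 3 has {2,3,5}; col 4 has {1,3,5,6}; box has {2,3,6} → only 4 remains.
row 4, column 6 = 5: row 4 has {6}; col 6 has {1,2,3,6}; box has {2,3,4,6} → only 5 remains.
row 5, column 3 = 4: row 5 has {1,2,3,6}; col 3 has {3,5,6}; box has {2,3,5,6} → only 4 remains.
row 5, column 5 = 5: row 5 has {1,2,3,4,6}; col 5 has {2,4,6}; box has {1,6} → only 5 remains.

324156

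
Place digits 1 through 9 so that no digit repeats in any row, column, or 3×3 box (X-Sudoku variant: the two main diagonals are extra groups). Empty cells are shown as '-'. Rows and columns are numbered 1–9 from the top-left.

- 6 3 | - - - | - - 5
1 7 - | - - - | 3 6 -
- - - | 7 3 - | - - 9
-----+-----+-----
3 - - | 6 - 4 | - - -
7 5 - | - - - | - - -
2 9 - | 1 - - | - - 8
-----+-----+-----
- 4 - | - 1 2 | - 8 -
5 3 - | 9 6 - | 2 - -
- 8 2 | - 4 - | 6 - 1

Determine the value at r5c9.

r3c2 = 2: row 3 has {3,7,9}; col 2 has {3,4,5,6,7,8,9}; box has {1,3,6,7} → only 2 remains.
r3c7 = 8: row 3 has {2,3,7,9}; col 7 has {2,3,6}; box has {3,5,6,9}; anti-diagonal has {1,3,4,5,6} → only 8 remains.
r4c2 = 1: row 4 has {3,4,6}; col 2 has {2,3,4,5,6,7,8,9}; box has {2,3,5,7,9} → only 1 remains.
r4c3 = 8: row 4 has {1,3,4,6}; col 3 has {2,3}; box has {1,2,3,5,7,9} → only 8 remains.
r8c8 = 4: row 8 has {2,3,5,6,9}; col 8 has {6,8}; box has {1,2,6,8}; main diagonal has {1,6,7} → only 4 remains.
r8c9 = 7: row 8 has {2,3,4,5,6,9}; col 9 has {1,5,8,9}; box has {1,2,4,6,8} → only 7 remains.
r9c1 = 9: row 9 has {1,2,4,6,8}; col 1 has {1,2,3,5,7}; box has {2,3,4,5,8}; anti-diagonal has {1,3,4,5,6,8} → only 9 remains.
r1c1 = 8: row 1 has {3,5,6}; col 1 has {1,2,3,5,7,9}; box has {1,2,3,6,7}; main diagonal has {1,4,6,7} → only 8 remains.
r3c1 = 4: row 3 has {2,3,7,8,9}; col 1 has {1,2,3,5,7,8,9}; box has {1,2,3,6,7,8} → only 4 remains.
r3c3 = 5: row 3 has {2,3,4,7,8,9}; col 3 has {2,3,8}; box has {1,2,3,4,6,7,8}; main diagonal has {1,4,6,7,8} → only 5 remains.
r3c8 = 1: row 3 has {2,3,4,5,7,8,9}; col 8 has {4,6,8}; box has {3,5,6,8,9} → only 1 remains.
r4c9 = 2: row 4 has {1,3,4,6,8}; col 9 has {1,5,7,8,9}; box has {8} → only 2 remains.
r5c5 = 2: row 5 has {5,7}; col 5 has {1,3,4,6}; box has {1,4,6}; main diagonal has {1,4,5,6,7,8}; anti-diagonal has {1,3,4,5,6,8,9} → only 2 remains.
r6c6 = 3: row 6 has {1,2,8,9}; col 6 has {2,4}; box has {1,2,4,6}; main diagonal has {1,2,4,5,6,7,8} → only 3 remains.
r7c1 = 6: row 7 has {1,2,4,8}; col 1 has {1,2,3,4,5,7,8,9}; box has {2,3,4,5,8,9} → only 6 remains.
r7c3 = 7: row 7 has {1,2,4,6,8}; col 3 has {2,3,5,8}; box has {2,3,4,5,6,8,9}; anti-diagonal has {1,2,3,4,5,6,8,9} → only 7 remains.
r7c7 = 9: row 7 has {1,2,4,6,7,8}; col 7 has {2,3,6,8}; box has {1,2,4,6,7,8}; main diagonal has {1,2,3,4,5,6,7,8} → only 9 remains.
r7c9 = 3: row 7 has {1,2,4,6,7,8,9}; col 9 has {1,2,5,7,8,9}; box has {1,2,4,6,7,8,9} → only 3 remains.
r8c3 = 1: row 8 has {2,3,4,5,6,7,9}; col 3 has {2,3,5,7,8}; box has {2,3,4,5,6,7,8,9} → only 1 remains.
r8c6 = 8: row 8 has {1,2,3,4,5,6,7,9}; col 6 has {2,3,4}; box has {1,2,4,6,9} → only 8 remains.
r9c8 = 5: row 9 has {1,2,4,6,8,9}; col 8 has {1,4,6,8}; box has {1,2,3,4,6,7,8,9} → only 5 remains.
r1c5 = 9: row 1 has {3,5,6,8}; col 5 has {1,2,3,4,6}; box has {3,7} → only 9 remains.
r1c6 = 1: row 1 has {3,5,6,8,9}; col 6 has {2,3,4,8}; box has {3,7,9} → only 1 remains.
r2c3 = 9: row 2 has {1,3,6,7}; col 3 has {1,2,3,5,7,8}; box has {1,2,3,4,5,6,7,8} → only 9 remains.
r2c6 = 5: row 2 has {1,3,6,7,9}; col 6 has {1,2,3,4,8}; box has {1,3,7,9} → only 5 remains.
r2c9 = 4: row 2 has {1,3,5,6,7,9}; col 9 has {1,2,3,5,7,8,9}; box has {1,3,5,6,8,9} → only 4 remains.
r3c6 = 6: row 3 has {1,2,3,4,5,7,8,9}; col 6 has {1,2,3,4,5,8}; box has {1,3,5,7,9} → only 6 remains.
r5c4 = 8: row 5 has {2,5,7}; col 4 has {1,6,7,9}; box has {1,2,3,4,6} → only 8 remains.
r5c6 = 9: row 5 has {2,5,7,8}; col 6 has {1,2,3,4,5,6,8}; box has {1,2,3,4,6,8} → only 9 remains.
r5c8 = 3: row 5 has {2,5,7,8,9}; col 8 has {1,4,5,6,8}; box has {2,8} → only 3 remains.
r5c9 = 6: row 5 has {2,3,5,7,8,9}; col 9 has {1,2,3,4,5,7,8,9}; box has {2,3,8} → only 6 remains.

6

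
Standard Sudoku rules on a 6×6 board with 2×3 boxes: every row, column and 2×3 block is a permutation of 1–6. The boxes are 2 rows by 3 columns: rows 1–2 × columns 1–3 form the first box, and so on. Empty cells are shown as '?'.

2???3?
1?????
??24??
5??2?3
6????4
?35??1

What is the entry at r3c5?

r3c1 = 3 (sole candidate).
r5c3 = 1 (sole candidate).
r6c1 = 4 (sole candidate).
r6c4 = 6 (sole candidate).
r6c5 = 2 (sole candidate).
r2c4 = 5 (sole candidate).
r5c2 = 2 (sole candidate).
r5c4 = 3 (sole candidate).
r5c5 = 5 (sole candidate).
r1c4 = 1 (sole candidate).
r1c6 = 6 (sole candidate).
r2c5 = 4 (sole candidate).
r2c6 = 2 (sole candidate).
r3c6 = 5 (sole candidate).
r1c3 = 4 (sole candidate).
r2c2 = 6 (sole candidate).
r2c3 = 3 (sole candidate).
r3c2 = 1 (sole candidate).
r3c5 = 6: row 3 has {1,2,3,4,5}; col 5 has {2,3,4,5}; box has {2,3,4,5} → only 6 remains.

6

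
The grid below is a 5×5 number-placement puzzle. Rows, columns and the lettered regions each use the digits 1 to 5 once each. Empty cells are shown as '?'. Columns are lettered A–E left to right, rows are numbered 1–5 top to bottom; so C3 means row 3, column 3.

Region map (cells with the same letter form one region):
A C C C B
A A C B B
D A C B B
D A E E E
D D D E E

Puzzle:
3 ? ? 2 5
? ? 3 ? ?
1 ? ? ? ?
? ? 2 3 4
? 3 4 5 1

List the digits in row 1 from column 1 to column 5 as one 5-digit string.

C1 = 1: row 1 has {2,3,5}; col 3 has {2,3,4}; region has {2,3} → only 1 remains.
E2 = 2: row 2 has {3}; col 5 has {1,4,5}; region has {5} → only 2 remains.
C3 = 5: row 3 has {1}; col 3 has {1,2,3,4}; region has {1,2,3} → only 5 remains.
D3 = 4: row 3 has {1,5}; col 4 has {2,3,5}; region has {2,5} → only 4 remains.
E3 = 3: row 3 has {1,4,5}; col 5 has {1,2,4,5}; region has {2,4,5} → only 3 remains.
A4 = 5: row 4 has {2,3,4}; col 1 has {1,3}; region has {1,3,4} → only 5 remains.
B4 = 1: row 4 has {2,3,4,5}; col 2 has {3}; region has {3} → only 1 remains.
A5 = 2: row 5 has {1,3,4,5}; col 1 has {1,3,5}; region has {1,3,4,5} → only 2 remains.
B1 = 4: row 1 has {1,2,3,5}; col 2 has {1,3}; region has {1,2,3,5} → only 4 remains.

34125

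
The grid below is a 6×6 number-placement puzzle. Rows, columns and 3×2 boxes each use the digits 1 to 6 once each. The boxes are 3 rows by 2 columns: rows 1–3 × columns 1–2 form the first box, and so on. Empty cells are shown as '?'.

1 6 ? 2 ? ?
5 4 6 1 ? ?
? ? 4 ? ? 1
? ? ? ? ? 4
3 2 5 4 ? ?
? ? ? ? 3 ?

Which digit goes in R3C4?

5

R1C3 = 3: row 1 has {1,2,6}; col 3 has {4,5,6}; box has {1,2,4,6} → only 3 remains.
R1C6 = 5: row 1 has {1,2,3,6}; col 6 has {1,4}; box has {1} → only 5 remains.
R2C5 = 2: row 2 has {1,4,5,6}; col 5 has {3}; box has {1,5} → only 2 remains.
R2C6 = 3: row 2 has {1,2,4,5,6}; col 6 has {1,4,5}; box has {1,2,5} → only 3 remains.
R3C1 = 2: row 3 has {1,4}; col 1 has {1,3,5}; box has {1,4,5,6} → only 2 remains.
R3C2 = 3: row 3 has {1,2,4}; col 2 has {2,4,6}; box has {1,2,4,5,6} → only 3 remains.
R3C4 = 5: row 3 has {1,2,3,4}; col 4 has {1,2,4}; box has {1,2,3,4,6} → only 5 remains.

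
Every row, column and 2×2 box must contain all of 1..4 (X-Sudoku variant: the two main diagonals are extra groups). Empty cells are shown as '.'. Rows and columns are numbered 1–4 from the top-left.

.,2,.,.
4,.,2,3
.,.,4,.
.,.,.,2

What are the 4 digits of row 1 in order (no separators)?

3214

R1C3 = 1: row 1 has {2}; col 3 has {2,4}; box has {2,3} → only 1 remains.
R1C4 = 4: row 1 has {1,2}; col 4 has {2,3}; box has {1,2,3}; anti-diagonal has {2} → only 4 remains.
R2C2 = 1 (sole candidate).
R3C2 = 3 (sole candidate).
R3C4 = 1 (sole candidate).
R4C1 = 1 (sole candidate).
R4C2 = 4 (sole candidate).
R4C3 = 3 (sole candidate).
R1C1 = 3: row 1 has {1,2,4}; col 1 has {1,4}; box has {1,2,4}; main diagonal has {1,2,4} → only 3 remains.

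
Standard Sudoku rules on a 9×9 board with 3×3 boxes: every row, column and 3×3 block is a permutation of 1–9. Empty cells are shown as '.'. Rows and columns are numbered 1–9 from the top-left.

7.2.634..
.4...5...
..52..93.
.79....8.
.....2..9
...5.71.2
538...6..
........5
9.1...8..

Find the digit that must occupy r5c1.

r1c8 = 5 (hidden single in row 1).
r4c1 = 2 (hidden single in row 4).
r4c7 = 5 (hidden single in row 4).
r5c2 = 5 (hidden single in row 5).
r6c5 = 9 (hidden single in row 6).
r2c4 = 9 (hidden single in row 2).
r1c2 = 9 (hidden single in row 1).
r9c5 = 5 (hidden single in row 9).
r3c2 = 1 (hidden single in column 2).
r5c1 = 1: in column 1, 1 can only go here (every other open cell in that column sees a 1).

1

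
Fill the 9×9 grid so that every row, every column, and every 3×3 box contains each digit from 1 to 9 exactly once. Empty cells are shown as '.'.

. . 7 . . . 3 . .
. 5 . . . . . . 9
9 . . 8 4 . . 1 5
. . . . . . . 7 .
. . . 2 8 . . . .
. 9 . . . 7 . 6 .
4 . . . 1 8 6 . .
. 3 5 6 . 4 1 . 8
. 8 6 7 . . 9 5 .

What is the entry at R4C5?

R8C8 = 2: row 8 has {1,3,4,5,6,8}; col 8 has {1,5,6,7}; box has {1,5,6,8,9} → only 2 remains.
R7C8 = 3: row 7 has {1,4,6,8}; col 8 has {1,2,5,6,7}; box has {1,2,5,6,8,9} → only 3 remains.
R7C9 = 7: row 7 has {1,3,4,6,8}; col 9 has {5,8,9}; box has {1,2,3,5,6,8,9} → only 7 remains.
R8C1 = 7: row 8 has {1,2,3,4,5,6,8}; col 1 has {4,9}; box has {3,4,5,6,8} → only 7 remains.
R8C5 = 9: row 8 has {1,2,3,4,5,6,7,8}; col 5 has {1,4,8}; box has {1,4,6,7,8} → only 9 remains.
R9C9 = 4: row 9 has {5,6,7,8,9}; col 9 has {5,7,8,9}; box has {1,2,3,5,6,7,8,9} → only 4 remains.
R7C2 = 2: row 7 has {1,3,4,6,7,8}; col 2 has {3,5,8,9}; box has {3,4,5,6,7,8} → only 2 remains.
R7C3 = 9: row 7 has {1,2,3,4,6,7,8}; col 3 has {5,6,7}; box has {2,3,4,5,6,7,8} → only 9 remains.
R7C4 = 5: row 7 has {1,2,3,4,6,7,8,9}; col 4 has {2,6,7,8}; box has {1,4,6,7,8,9} → only 5 remains.
R9C1 = 1: row 9 has {4,5,6,7,8,9}; col 1 has {4,7,9}; box has {2,3,4,5,6,7,8,9} → only 1 remains.
R3C2 = 6: row 3 has {1,4,5,8,9}; col 2 has {2,3,5,8,9}; box has {5,7,9} → only 6 remains.
R3C7 = 7: in row 3, 7 can only go here (every other open cell in that row sees a 7).
R2C5 = 7: in row 2, 7 can only go here (every other open cell in that row sees a 7).
R2C6 = 6: in row 2, 6 can only go here (every other open cell in that row sees a 6).
R1C9 = 6: in row 1, 6 can only go here (every other open cell in that row sees a 6).
R5C1 = 6: in row 5, 6 can only go here (every other open cell in that row sees a 6).
R5C2 = 7: in row 5, 7 can only go here (every other open cell in that row sees a 7).
R4C5 = 6: in row 4, 6 can only go here (every other open cell in that row sees a 6).

6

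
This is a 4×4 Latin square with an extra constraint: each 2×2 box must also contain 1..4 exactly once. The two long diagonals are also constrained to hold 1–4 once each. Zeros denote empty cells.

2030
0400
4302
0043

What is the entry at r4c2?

r1c2 = 1 (sole candidate).
r1c4 = 4 (sole candidate).
r2c1 = 3 (sole candidate).
r2c4 = 1 (sole candidate).
r3c3 = 1 (sole candidate).
r4c1 = 1 (sole candidate).
r4c2 = 2: row 4 has {1,3,4}; col 2 has {1,3,4}; box has {1,3,4} → only 2 remains.

2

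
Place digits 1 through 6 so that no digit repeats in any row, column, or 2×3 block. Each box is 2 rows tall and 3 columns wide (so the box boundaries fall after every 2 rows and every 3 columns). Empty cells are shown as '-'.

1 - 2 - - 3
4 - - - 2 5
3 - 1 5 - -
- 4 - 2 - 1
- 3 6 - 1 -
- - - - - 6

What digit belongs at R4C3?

R2C2 = 6 (sole candidate).
R2C3 = 3 (sole candidate).
R2C4 = 1 (sole candidate).
R3C2 = 2 (sole candidate).
R3C6 = 4 (sole candidate).
R4C3 = 5: row 4 has {1,2,4}; col 3 has {1,2,3,6}; box has {1,2,3,4} → only 5 remains.

5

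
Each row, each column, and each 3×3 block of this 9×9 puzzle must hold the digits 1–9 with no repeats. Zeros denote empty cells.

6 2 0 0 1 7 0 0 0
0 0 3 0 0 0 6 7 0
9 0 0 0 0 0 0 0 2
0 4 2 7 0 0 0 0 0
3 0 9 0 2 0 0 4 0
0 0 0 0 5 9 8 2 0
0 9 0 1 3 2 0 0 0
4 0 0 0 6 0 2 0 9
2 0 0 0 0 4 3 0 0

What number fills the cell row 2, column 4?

row 4, column 5 = 8: row 4 has {2,4,7}; col 5 has {1,2,3,5,6}; box has {2,5,7,9} → only 8 remains.
row 5, column 4 = 6: row 5 has {2,3,4,9}; col 4 has {1,7}; box has {2,5,7,8,9} → only 6 remains.
row 5, column 6 = 1: row 5 has {2,3,4,6,9}; col 6 has {2,4,7,9}; box has {2,5,6,7,8,9} → only 1 remains.
row 3, column 5 = 4: row 3 has {2,9}; col 5 has {1,2,3,5,6,8}; box has {1,7} → only 4 remains.
row 4, column 6 = 3: row 4 has {2,4,7,8}; col 6 has {1,2,4,7,9}; box has {1,2,5,6,7,8,9} → only 3 remains.
row 6, column 4 = 4: row 6 has {2,5,8,9}; col 4 has {1,6,7}; box has {1,2,3,5,6,7,8,9} → only 4 remains.
row 2, column 5 = 9: row 2 has {3,6,7}; col 5 has {1,2,3,4,5,6,8}; box has {1,4,7} → only 9 remains.
row 9, column 5 = 7: row 9 has {2,3,4}; col 5 has {1,2,3,4,5,6,8,9}; box has {1,2,3,4,6} → only 7 remains.
row 2, column 4 = 2: in row 2, 2 can only go here (every other open cell in that row sees a 2).

2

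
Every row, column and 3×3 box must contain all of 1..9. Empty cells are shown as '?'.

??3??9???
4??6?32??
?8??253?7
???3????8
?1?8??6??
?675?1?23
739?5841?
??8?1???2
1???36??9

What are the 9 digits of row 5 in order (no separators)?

315892674

R6C7 = 9: row 6 has {1,2,3,5,6,7}; col 7 has {2,3,4,6}; box has {2,3,6,8} → only 9 remains.
R7C4 = 2: row 7 has {1,3,4,5,7,8,9}; col 4 has {3,5,6,8}; box has {1,3,5,6,8} → only 2 remains.
R7C9 = 6: row 7 has {1,2,3,4,5,7,8,9}; col 9 has {2,3,7,8,9}; box has {1,2,4,9} → only 6 remains.
R6C1 = 8: row 6 has {1,2,3,5,6,7,9}; col 1 has {1,4,7}; box has {1,6,7} → only 8 remains.
R6C5 = 4: row 6 has {1,2,3,5,6,7,8,9}; col 5 has {1,2,3,5}; box has {1,3,5,8} → only 4 remains.
R4C7 = 1: in row 4, 1 can only go here (every other open cell in that row sees a 1).
R4C5 = 6: in row 4, 6 can only go here (every other open cell in that row sees a 6).
R5C1 = 3: in row 5, 3 can only go here (every other open cell in that row sees a 3).
R5C5 = 9: in row 5, 9 can only go here (every other open cell in that row sees a 9).
R8C8 = 3: in row 8, 3 can only go here (every other open cell in that row sees a 3).
R8C1 = 6: in row 8, 6 can only go here (every other open cell in that row sees a 6).
R8C4 = 9: in row 8, 9 can only go here (every other open cell in that row sees a 9).
R3C1 = 9: row 3 has {2,3,5,7,8}; col 1 has {1,3,4,6,7,8}; box has {3,4,8} → only 9 remains.
R1C8 = 6: in row 1, 6 can only go here (every other open cell in that row sees a 6).
R3C8 = 4: row 3 has {2,3,5,7,8,9}; col 8 has {1,2,3,6}; box has {2,3,6,7} → only 4 remains.
R3C4 = 1: row 3 has {2,3,4,5,7,8,9}; col 4 has {2,3,5,6,8,9}; box has {2,3,5,6,9} → only 1 remains.
R3C3 = 6: row 3 has {1,2,3,4,5,7,8,9}; col 3 has {3,7,8,9}; box has {3,4,8,9} → only 6 remains.
R1C9 = 1: in row 1, 1 can only go here (every other open cell in that row sees a 1).
R1C4 = 4: in row 1, 4 can only go here (every other open cell in that row sees a 4).
R2C9 = 5: row 2 has {2,3,4,6}; col 9 has {1,2,3,6,7,8,9}; box has {1,2,3,4,6,7} → only 5 remains.
R5C9 = 4: row 5 has {1,3,6,8,9}; col 9 has {1,2,3,5,6,7,8,9}; box has {1,2,3,6,8,9} → only 4 remains.
R9C4 = 7: row 9 has {1,3,6,9}; col 4 has {1,2,3,4,5,6,8,9}; box has {1,2,3,5,6,8,9} → only 7 remains.
R1C7 = 8: row 1 has {1,3,4,6,9}; col 7 has {1,2,3,4,6,9}; box has {1,2,3,4,5,6,7} → only 8 remains.
R2C2 = 7: row 2 has {2,3,4,5,6}; col 2 has {1,3,6,8}; box has {3,4,6,8,9} → only 7 remains.
R2C3 = 1: row 2 has {2,3,4,5,6,7}; col 3 has {3,6,7,8,9}; box has {3,4,6,7,8,9} → only 1 remains.
R2C5 = 8: row 2 has {1,2,3,4,5,6,7}; col 5 has {1,2,3,4,5,6,9}; box has {1,2,3,4,5,6,9} → only 8 remains.
R2C8 = 9: row 2 has {1,2,3,4,5,6,7,8}; col 8 has {1,2,3,4,6}; box has {1,2,3,4,5,6,7,8} → only 9 remains.
R8C6 = 4: row 8 has {1,2,3,6,8,9}; col 6 has {1,3,5,6,8,9}; box has {1,2,3,5,6,7,8,9} → only 4 remains.
R9C7 = 5: row 9 has {1,3,6,7,9}; col 7 has {1,2,3,4,6,8,9}; box has {1,2,3,4,6,9} → only 5 remains.
R9C8 = 8: row 9 has {1,3,5,6,7,9}; col 8 has {1,2,3,4,6,9}; box has {1,2,3,4,5,6,9} → only 8 remains.
R1C5 = 7: row 1 has {1,3,4,6,8,9}; col 5 has {1,2,3,4,5,6,8,9}; box has {1,2,3,4,5,6,8,9} → only 7 remains.
R8C2 = 5: row 8 has {1,2,3,4,6,8,9}; col 2 has {1,3,6,7,8}; box has {1,3,6,7,8,9} → only 5 remains.
R8C7 = 7: row 8 has {1,2,3,4,5,6,8,9}; col 7 has {1,2,3,4,5,6,8,9}; box has {1,2,3,4,5,6,8,9} → only 7 remains.
R1C2 = 2: row 1 has {1,3,4,6,7,8,9}; col 2 has {1,3,5,6,7,8}; box has {1,3,4,6,7,8,9} → only 2 remains.
R9C2 = 4: row 9 has {1,3,5,6,7,8,9}; col 2 has {1,2,3,5,6,7,8}; box has {1,3,5,6,7,8,9} → only 4 remains.
R9C3 = 2: row 9 has {1,3,4,5,6,7,8,9}; col 3 has {1,3,6,7,8,9}; box has {1,3,4,5,6,7,8,9} → only 2 remains.
R1C1 = 5: row 1 has {1,2,3,4,6,7,8,9}; col 1 has {1,3,4,6,7,8,9}; box has {1,2,3,4,6,7,8,9} → only 5 remains.
R4C1 = 2: row 4 has {1,3,6,8}; col 1 has {1,3,4,5,6,7,8,9}; box has {1,3,6,7,8} → only 2 remains.
R4C2 = 9: row 4 has {1,2,3,6,8}; col 2 has {1,2,3,4,5,6,7,8}; box has {1,2,3,6,7,8} → only 9 remains.
R4C6 = 7: row 4 has {1,2,3,6,8,9}; col 6 has {1,3,4,5,6,8,9}; box has {1,3,4,5,6,8,9} → only 7 remains.
R4C8 = 5: row 4 has {1,2,3,6,7,8,9}; col 8 has {1,2,3,4,6,8,9}; box has {1,2,3,4,6,8,9} → only 5 remains.
R5C3 = 5: row 5 has {1,3,4,6,8,9}; col 3 has {1,2,3,6,7,8,9}; box has {1,2,3,6,7,8,9} → only 5 remains.
R5C6 = 2: row 5 has {1,3,4,5,6,8,9}; col 6 has {1,3,4,5,6,7,8,9}; box has {1,3,4,5,6,7,8,9} → only 2 remains.
R5C8 = 7: row 5 has {1,2,3,4,5,6,8,9}; col 8 has {1,2,3,4,5,6,8,9}; box has {1,2,3,4,5,6,8,9} → only 7 remains.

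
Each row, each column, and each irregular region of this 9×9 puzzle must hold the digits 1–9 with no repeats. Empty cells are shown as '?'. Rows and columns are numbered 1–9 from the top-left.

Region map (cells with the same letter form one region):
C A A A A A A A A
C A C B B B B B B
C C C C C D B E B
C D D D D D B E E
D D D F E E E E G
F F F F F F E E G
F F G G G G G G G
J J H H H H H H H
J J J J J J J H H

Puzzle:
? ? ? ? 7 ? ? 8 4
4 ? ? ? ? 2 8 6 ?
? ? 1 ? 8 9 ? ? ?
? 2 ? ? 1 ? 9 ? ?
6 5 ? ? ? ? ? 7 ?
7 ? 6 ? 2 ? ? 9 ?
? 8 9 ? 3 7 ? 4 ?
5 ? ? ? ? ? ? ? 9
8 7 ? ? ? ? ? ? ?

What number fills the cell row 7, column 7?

5

row 2, column 5 = 5: row 2 has {2,4,6,8}; col 5 has {1,2,3,7,8}; region has {2,6,8,9} → only 5 remains.
row 4, column 1 = 3: row 4 has {1,2,9}; col 1 has {4,5,6,7,8}; region has {1,4,8} → only 3 remains.
row 4, column 8 = 5: row 4 has {1,2,3,9}; col 8 has {4,6,7,8,9}; region has {7,9} → only 5 remains.
row 5, column 5 = 4: row 5 has {5,6,7}; col 5 has {1,2,3,5,7,8}; region has {5,7,9} → only 4 remains.
row 7, column 1 = 1: row 7 has {3,4,7,8,9}; col 1 has {3,4,5,6,7,8}; region has {2,6,7,8} → only 1 remains.
row 8, column 5 = 6: row 8 has {5,9}; col 5 has {1,2,3,4,5,7,8}; region has {9} → only 6 remains.
row 9, column 5 = 9: row 9 has {7,8}; col 5 has {1,2,3,4,5,6,7,8}; region has {5,7,8} → only 9 remains.
row 2, column 3 = 7: row 2 has {2,4,5,6,8}; col 3 has {1,6,9}; region has {1,3,4,8} → only 7 remains.
row 3, column 1 = 2: row 3 has {1,8,9}; col 1 has {1,3,4,5,6,7,8}; region has {1,3,4,7,8} → only 2 remains.
row 3, column 2 = 6: row 3 has {1,2,8,9}; col 2 has {2,5,7,8}; region has {1,2,3,4,7,8} → only 6 remains.
row 3, column 4 = 5: row 3 has {1,2,6,8,9}; col 4 has {}; region has {1,2,3,4,6,7,8} → only 5 remains.
row 3, column 8 = 3: row 3 has {1,2,5,6,8,9}; col 8 has {4,5,6,7,8,9}; region has {4,5,7,9} → only 3 remains.
row 3, column 9 = 7: row 3 has {1,2,3,5,6,8,9}; col 9 has {4,9}; region has {2,5,6,8,9} → only 7 remains.
row 6, column 7 = 1: row 6 has {2,6,7,9}; col 7 has {8,9}; region has {3,4,5,7,9} → only 1 remains.
row 1, column 1 = 9: row 1 has {4,7,8}; col 1 has {1,2,3,4,5,6,7,8}; region has {1,2,3,4,5,6,7,8} → only 9 remains.
row 3, column 7 = 4: row 3 has {1,2,3,5,6,7,8,9}; col 7 has {1,8,9}; region has {2,5,6,7,8,9} → only 4 remains.
row 5, column 6 = 8: row 5 has {4,5,6,7}; col 6 has {2,7,9}; region has {1,3,4,5,7,9} → only 8 remains.
row 5, column 7 = 2: row 5 has {4,5,6,7,8}; col 7 has {1,4,8,9}; region has {1,3,4,5,7,8,9} → only 2 remains.
row 5, column 9 = 1: row 5 has {2,4,5,6,7,8}; col 9 has {4,7,9}; region has {3,4,7,9} → only 1 remains.
row 2, column 9 = 3: row 2 has {2,4,5,6,7,8}; col 9 has {1,4,7,9}; region has {2,4,5,6,7,8,9} → only 3 remains.
row 4, column 6 = 4: row 4 has {1,2,3,5,9}; col 6 has {2,7,8,9}; region has {1,2,5,6,9} → only 4 remains.
row 4, column 9 = 6: row 4 has {1,2,3,4,5,9}; col 9 has {1,3,4,7,9}; region has {1,2,3,4,5,7,8,9} → only 6 remains.
row 5, column 3 = 3: row 5 has {1,2,4,5,6,7,8}; col 3 has {1,6,7,9}; region has {1,2,4,5,6,9} → only 3 remains.
row 5, column 4 = 9: row 5 has {1,2,3,4,5,6,7,8}; col 4 has {5}; region has {1,2,6,7,8} → only 9 remains.
row 2, column 4 = 1: row 2 has {2,3,4,5,6,7,8}; col 4 has {5,9}; region has {2,3,4,5,6,7,8,9} → only 1 remains.
row 4, column 3 = 8: row 4 has {1,2,3,4,5,6,9}; col 3 has {1,3,6,7,9}; region has {1,2,3,4,5,6,9} → only 8 remains.
row 4, column 4 = 7: row 4 has {1,2,3,4,5,6,8,9}; col 4 has {1,5,9}; region has {1,2,3,4,5,6,8,9} → only 7 remains.
row 2, column 2 = 9: row 2 has {1,2,3,4,5,6,7,8}; col 2 has {2,5,6,7,8}; region has {4,7,8} → only 9 remains.
row 6, column 9 = 8: in row 6, 8 can only go here (every other open cell in that row sees an 8).
row 6, column 6 = 5: in row 6, 5 can only go here (every other open cell in that row sees a 5).
row 8, column 7 = 7: in row 8, 7 can only go here (every other open cell in that row sees a 7).
row 8, column 4 = 8: in row 8, 8 can only go here (every other open cell in that row sees an 8).
row 9, column 9 = 5: in row 9, 5 can only go here (every other open cell in that row sees a 5).
row 7, column 9 = 2: row 7 has {1,3,4,7,8,9}; col 9 has {1,3,4,5,6,7,8,9}; region has {1,3,4,7,8,9} → only 2 remains.
row 7, column 4 = 6: row 7 has {1,2,3,4,7,8,9}; col 4 has {1,5,7,8,9}; region has {1,2,3,4,7,8,9} → only 6 remains.
row 7, column 7 = 5: row 7 has {1,2,3,4,6,7,8,9}; col 7 has {1,2,4,7,8,9}; region has {1,2,3,4,6,7,8,9} → only 5 remains.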